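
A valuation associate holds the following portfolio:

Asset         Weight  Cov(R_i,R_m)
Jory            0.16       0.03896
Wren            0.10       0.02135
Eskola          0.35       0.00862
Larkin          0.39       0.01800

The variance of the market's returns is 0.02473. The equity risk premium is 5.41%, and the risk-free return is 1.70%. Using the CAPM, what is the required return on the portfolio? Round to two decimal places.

β_Jory = 0.03896 / 0.02473 = 1.5754
β_Wren = 0.02135 / 0.02473 = 0.8633
β_Eskola = 0.00862 / 0.02473 = 0.3486
β_Larkin = 0.01800 / 0.02473 = 0.7279
β_P = Σ w_i β_i = 0.16×1.5754 + 0.10×0.8633 + 0.35×0.3486 + 0.39×0.7279 = 0.7443
E(R_P) = R_f + β_P × MRP = 1.70% + 0.7443 × 5.41% = 5.73%

5.73%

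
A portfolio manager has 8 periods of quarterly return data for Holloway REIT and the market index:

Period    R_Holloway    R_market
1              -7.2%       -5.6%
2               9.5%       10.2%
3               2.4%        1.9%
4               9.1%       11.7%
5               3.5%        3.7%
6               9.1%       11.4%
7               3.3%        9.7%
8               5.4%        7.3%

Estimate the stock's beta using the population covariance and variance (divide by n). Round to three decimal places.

0.860

Mean R_i = (-7.2 + 9.5 + 2.4 + 9.1 + 3.5 + 9.1 + 3.3 + 5.4) / 8 = 4.3875%
Mean R_m = (-5.6 + 10.2 + 1.9 + 11.7 + 3.7 + 11.4 + 9.7 + 7.3) / 8 = 6.2875%
Σ(R_i − R̄_i)(R_m − R̄_m) = 215.6788  ⇒  Cov = 215.6788 / 8 = 26.9599
Σ(R_m − R̄_m)² = 250.6688  ⇒  Var(R_m) = 250.6688 / 8 = 31.3336
β = Cov / Var(R_m) = 26.9599 / 31.3336 = 0.8604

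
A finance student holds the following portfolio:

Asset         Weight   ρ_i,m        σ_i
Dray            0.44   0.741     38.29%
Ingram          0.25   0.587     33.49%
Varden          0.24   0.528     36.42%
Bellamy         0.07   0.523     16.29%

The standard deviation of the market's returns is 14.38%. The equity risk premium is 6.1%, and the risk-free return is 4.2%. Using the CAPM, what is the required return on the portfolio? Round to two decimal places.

13.79%

β_Dray = 0.741 × 38.29% / 14.38% = 1.9731
β_Ingram = 0.587 × 33.49% / 14.38% = 1.3671
β_Varden = 0.528 × 36.42% / 14.38% = 1.3373
β_Bellamy = 0.523 × 16.29% / 14.38% = 0.5925
β_P = Σ w_i β_i = 0.44×1.9731 + 0.25×1.3671 + 0.24×1.3373 + 0.07×0.5925 = 1.5724
E(R_P) = R_f + β_P × MRP = 4.2% + 1.5724 × 6.1% = 13.79%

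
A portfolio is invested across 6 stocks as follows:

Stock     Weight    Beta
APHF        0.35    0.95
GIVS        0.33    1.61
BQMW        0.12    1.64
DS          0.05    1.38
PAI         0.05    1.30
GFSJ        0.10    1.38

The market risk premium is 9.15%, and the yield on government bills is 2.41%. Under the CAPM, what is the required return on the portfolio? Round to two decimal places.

14.60%

β_P = Σ w_i β_i = 0.35×0.95 + 0.33×1.61 + 0.12×1.64 + 0.05×1.38 + 0.05×1.30 + 0.10×1.38 = 1.3326
E(R_P) = R_f + β_P × MRP = 2.41% + 1.3326 × 9.15% = 14.60%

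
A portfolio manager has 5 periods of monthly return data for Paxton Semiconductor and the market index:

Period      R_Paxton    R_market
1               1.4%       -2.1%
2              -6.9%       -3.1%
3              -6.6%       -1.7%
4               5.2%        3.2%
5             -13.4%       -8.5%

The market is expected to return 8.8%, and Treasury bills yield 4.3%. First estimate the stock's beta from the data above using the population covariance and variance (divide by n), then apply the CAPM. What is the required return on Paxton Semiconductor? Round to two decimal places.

Mean R_i = (1.4 − 6.9 − 6.6 + 5.2 − 13.4) / 5 = -4.0600%
Mean R_m = (-2.1 − 3.1 − 1.7 + 3.2 − 8.5) / 5 = -2.4400%
Σ(R_i − R̄_i)(R_m − R̄_m) = 110.6780  ⇒  Cov = 110.6780 / 5 = 22.1356
Σ(R_m − R̄_m)² = 69.6320  ⇒  Var(R_m) = 69.6320 / 5 = 13.9264
β = Cov / Var(R_m) = 22.1356 / 13.9264 = 1.5895
MRP = 8.8% − 4.3% = 4.50%
E(R) = R_f + β × MRP = 4.3% + 1.5895 × 4.5% = 11.45%

11.45%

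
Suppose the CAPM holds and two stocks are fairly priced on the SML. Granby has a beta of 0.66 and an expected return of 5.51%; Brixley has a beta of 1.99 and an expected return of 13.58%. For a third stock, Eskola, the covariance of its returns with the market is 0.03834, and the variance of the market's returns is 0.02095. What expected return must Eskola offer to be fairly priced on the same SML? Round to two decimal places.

12.61%

MRP = (13.58% − 5.51%) / (1.99 − 0.66) = 6.0677%
R_f = 5.51% − 0.66 × 6.0677% = 1.5053%
β_Eskola = Cov / Var(R_m) = 0.03834 / 0.02095 = 1.8301
E(R_Eskola) = R_f + β × MRP = 1.5053% + 1.8301 × 6.0677% = 12.61%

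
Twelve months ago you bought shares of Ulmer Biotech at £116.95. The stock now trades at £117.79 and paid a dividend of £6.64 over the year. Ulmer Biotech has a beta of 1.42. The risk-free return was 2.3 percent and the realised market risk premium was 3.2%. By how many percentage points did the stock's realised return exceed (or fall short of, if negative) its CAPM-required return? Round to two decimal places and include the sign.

Realised HPR = (P1 + D1 − P0) / P0 = (117.79 + 6.64 − 116.95) / 116.95 = 7.48 / 116.95 = 6.3959%
CAPM required = R_f + β·MRP = 2.3% + 1.42 × 3.2% = 6.8440%
α = realised − required = 6.3959% − 6.8440% = -0.45%

-0.45%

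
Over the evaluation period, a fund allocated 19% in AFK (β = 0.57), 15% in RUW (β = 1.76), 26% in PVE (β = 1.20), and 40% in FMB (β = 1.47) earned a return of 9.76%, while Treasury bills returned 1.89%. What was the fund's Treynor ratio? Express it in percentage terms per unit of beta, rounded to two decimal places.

β_P = 0.19×0.57 + 0.15×1.76 + 0.26×1.20 + 0.40×1.47 = 1.2723
Treynor = (R_P − R_f) / β_P = (9.76% − 1.89%) / 1.2723 = 7.87% / 1.2723 = 6.19%

6.19%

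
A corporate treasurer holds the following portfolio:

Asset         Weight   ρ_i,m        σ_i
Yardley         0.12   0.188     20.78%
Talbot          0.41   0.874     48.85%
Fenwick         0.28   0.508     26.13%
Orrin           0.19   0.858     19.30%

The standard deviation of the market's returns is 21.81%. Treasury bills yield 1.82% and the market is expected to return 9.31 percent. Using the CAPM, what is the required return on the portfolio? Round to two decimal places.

β_Yardley = 0.188 × 20.78% / 21.81% = 0.1791
β_Talbot = 0.874 × 48.85% / 21.81% = 1.9576
β_Fenwick = 0.508 × 26.13% / 21.81% = 0.6086
β_Orrin = 0.858 × 19.30% / 21.81% = 0.7593
β_P = Σ w_i β_i = 0.12×0.1791 + 0.41×1.9576 + 0.28×0.6086 + 0.19×0.7593 = 1.1388
MRP = 9.31% − 1.82% = 7.49%
E(R_P) = R_f + β_P × MRP = 1.82% + 1.1388 × 7.49% = 10.35%

10.35%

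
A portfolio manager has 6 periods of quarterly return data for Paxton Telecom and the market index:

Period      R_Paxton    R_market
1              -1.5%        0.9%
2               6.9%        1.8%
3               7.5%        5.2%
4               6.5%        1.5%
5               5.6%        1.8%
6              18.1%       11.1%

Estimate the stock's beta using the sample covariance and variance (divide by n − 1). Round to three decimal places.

1.438

Mean R_i = (-1.5 + 6.9 + 7.5 + 6.5 + 5.6 + 18.1) / 6 = 7.1833%
Mean R_m = (0.9 + 1.8 + 5.2 + 1.5 + 1.8 + 11.1) / 6 = 3.7167%
Σ(R_i − R̄_i)(R_m − R̄_m) = 110.6217  ⇒  Cov = 110.6217 / 5 = 22.1243
Σ(R_m − R̄_m)² = 76.9083  ⇒  Var(R_m) = 76.9083 / 5 = 15.3817
β = Cov / Var(R_m) = 22.1243 / 15.3817 = 1.4384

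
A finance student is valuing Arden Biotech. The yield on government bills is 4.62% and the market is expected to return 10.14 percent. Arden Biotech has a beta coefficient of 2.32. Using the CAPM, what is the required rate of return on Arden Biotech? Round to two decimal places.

Market risk premium = E(R_m) − R_f = 10.14% − 4.62% = 5.52%
E(R) = R_f + β × MRP = 4.62% + 2.32 × 5.52% = 17.43%

17.43%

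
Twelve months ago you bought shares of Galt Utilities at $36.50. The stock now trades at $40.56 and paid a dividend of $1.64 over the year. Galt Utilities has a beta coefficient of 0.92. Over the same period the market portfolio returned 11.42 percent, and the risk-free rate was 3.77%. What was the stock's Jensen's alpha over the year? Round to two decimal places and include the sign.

Realised HPR = (P1 + D1 − P0) / P0 = (40.56 + 1.64 − 36.50) / 36.50 = 5.70 / 36.50 = 15.6164%
MRP = 11.42% − 3.77% = 7.65%
CAPM required = R_f + β·MRP = 3.77% + 0.92 × 7.65% = 10.8080%
α = realised − required = 15.6164% − 10.8080% = +4.81%

+4.81%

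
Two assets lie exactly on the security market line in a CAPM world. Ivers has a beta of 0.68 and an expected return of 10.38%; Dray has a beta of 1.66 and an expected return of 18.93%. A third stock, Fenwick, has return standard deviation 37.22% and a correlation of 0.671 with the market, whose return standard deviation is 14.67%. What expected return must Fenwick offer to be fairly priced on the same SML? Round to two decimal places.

MRP = (18.93% − 10.38%) / (1.66 − 0.68) = 8.7245%
R_f = 10.38% − 0.68 × 8.7245% = 4.4473%
β_Fenwick = ρ·σ_i/σ_m = 0.671 × 37.22 / 14.67 = 1.7024
E(R_Fenwick) = R_f + β × MRP = 4.4473% + 1.7024 × 8.7245% = 19.30%

19.30%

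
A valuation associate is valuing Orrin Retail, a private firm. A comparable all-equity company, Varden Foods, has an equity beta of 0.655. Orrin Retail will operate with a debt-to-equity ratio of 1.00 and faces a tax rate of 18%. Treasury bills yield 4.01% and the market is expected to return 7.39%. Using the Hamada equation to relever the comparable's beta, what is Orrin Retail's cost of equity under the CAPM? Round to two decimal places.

8.04%

β_L = β_U × [1 + (1 − t)(D/E)] = 0.655 × [1 + (1 − 0.18) × 1.00]
    = 0.655 × [1 + 0.82 × 1.00] = 0.655 × 1.8200 = 1.1921
MRP = 7.39% − 4.01% = 3.38%
E(R) = R_f + β_L × MRP = 4.01% + 1.1921 × 3.38% = 8.04%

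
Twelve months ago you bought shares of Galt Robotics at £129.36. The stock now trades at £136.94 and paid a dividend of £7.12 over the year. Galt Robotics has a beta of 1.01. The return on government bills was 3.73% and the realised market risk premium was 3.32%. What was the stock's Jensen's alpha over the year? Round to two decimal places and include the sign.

+4.28%

Realised HPR = (P1 + D1 − P0) / P0 = (136.94 + 7.12 − 129.36) / 129.36 = 14.70 / 129.36 = 11.3636%
CAPM required = R_f + β·MRP = 3.73% + 1.01 × 3.32% = 7.0832%
α = realised − required = 11.3636% − 7.0832% = +4.28%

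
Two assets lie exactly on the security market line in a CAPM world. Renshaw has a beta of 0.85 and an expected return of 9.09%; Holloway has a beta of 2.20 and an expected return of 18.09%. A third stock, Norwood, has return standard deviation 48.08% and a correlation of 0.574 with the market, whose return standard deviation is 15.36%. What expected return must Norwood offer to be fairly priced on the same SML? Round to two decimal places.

MRP = (18.09% − 9.09%) / (2.20 − 0.85) = 6.6667%
R_f = 9.09% − 0.85 × 6.6667% = 3.4233%
β_Norwood = ρ·σ_i/σ_m = 0.574 × 48.08 / 15.36 = 1.7967
E(R_Norwood) = R_f + β × MRP = 3.4233% + 1.7967 × 6.6667% = 15.40%

15.40%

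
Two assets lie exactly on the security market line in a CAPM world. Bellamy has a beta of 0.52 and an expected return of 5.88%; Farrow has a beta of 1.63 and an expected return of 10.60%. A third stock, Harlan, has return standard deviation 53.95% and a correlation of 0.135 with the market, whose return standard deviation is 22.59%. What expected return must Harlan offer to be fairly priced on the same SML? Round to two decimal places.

MRP = (10.60% − 5.88%) / (1.63 − 0.52) = 4.2523%
R_f = 5.88% − 0.52 × 4.2523% = 3.6688%
β_Harlan = ρ·σ_i/σ_m = 0.135 × 53.95 / 22.59 = 0.3224
E(R_Harlan) = R_f + β × MRP = 3.6688% + 0.3224 × 4.2523% = 5.04%

5.04%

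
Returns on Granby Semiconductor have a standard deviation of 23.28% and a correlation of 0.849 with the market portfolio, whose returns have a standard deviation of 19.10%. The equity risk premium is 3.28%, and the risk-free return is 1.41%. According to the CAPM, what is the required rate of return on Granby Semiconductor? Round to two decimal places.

4.80%

β = ρ × σ_i / σ_m = 0.849 × 23.28% / 19.10% = 1.0348
E(R) = 1.41% + 1.0348 × 3.28% = 4.80%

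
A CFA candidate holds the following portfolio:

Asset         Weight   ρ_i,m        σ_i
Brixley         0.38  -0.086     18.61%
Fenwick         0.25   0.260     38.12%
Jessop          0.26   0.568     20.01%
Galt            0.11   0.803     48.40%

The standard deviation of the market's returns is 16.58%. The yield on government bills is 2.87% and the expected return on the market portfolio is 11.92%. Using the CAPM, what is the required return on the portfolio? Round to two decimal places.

7.84%

β_Brixley = -0.086 × 18.61% / 16.58% = -0.0965
β_Fenwick = 0.260 × 38.12% / 16.58% = 0.5978
β_Jessop = 0.568 × 20.01% / 16.58% = 0.6855
β_Galt = 0.803 × 48.40% / 16.58% = 2.3441
β_P = Σ w_i β_i = 0.38×-0.0965 + 0.25×0.5978 + 0.26×0.6855 + 0.11×2.3441 = 0.5489
MRP = 11.92% − 2.87% = 9.05%
E(R_P) = R_f + β_P × MRP = 2.87% + 0.5489 × 9.05% = 7.84%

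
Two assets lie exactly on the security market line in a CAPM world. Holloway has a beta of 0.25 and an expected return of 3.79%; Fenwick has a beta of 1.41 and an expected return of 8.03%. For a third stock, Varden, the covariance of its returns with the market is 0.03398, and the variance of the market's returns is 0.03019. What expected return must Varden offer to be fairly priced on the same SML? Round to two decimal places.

MRP = (8.03% − 3.79%) / (1.41 − 0.25) = 3.6552%
R_f = 3.79% − 0.25 × 3.6552% = 2.8762%
β_Varden = Cov / Var(R_m) = 0.03398 / 0.03019 = 1.1255
E(R_Varden) = R_f + β × MRP = 2.8762% + 1.1255 × 3.6552% = 6.99%

6.99%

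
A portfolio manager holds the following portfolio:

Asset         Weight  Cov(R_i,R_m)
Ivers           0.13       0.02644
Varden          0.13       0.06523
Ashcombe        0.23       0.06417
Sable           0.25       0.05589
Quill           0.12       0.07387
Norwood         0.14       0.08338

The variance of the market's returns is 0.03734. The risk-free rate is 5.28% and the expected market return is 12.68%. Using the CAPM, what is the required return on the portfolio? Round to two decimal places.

β_Ivers = 0.02644 / 0.03734 = 0.7081
β_Varden = 0.06523 / 0.03734 = 1.7469
β_Ashcombe = 0.06417 / 0.03734 = 1.7185
β_Sable = 0.05589 / 0.03734 = 1.4968
β_Quill = 0.07387 / 0.03734 = 1.9783
β_Norwood = 0.08338 / 0.03734 = 2.2330
β_P = Σ w_i β_i = 0.13×0.7081 + 0.13×1.7469 + 0.23×1.7185 + 0.25×1.4968 + 0.12×1.9783 + 0.14×2.2330 = 1.6386
MRP = 12.68% − 5.28% = 7.40%
E(R_P) = R_f + β_P × MRP = 5.28% + 1.6386 × 7.40% = 17.41%

17.41%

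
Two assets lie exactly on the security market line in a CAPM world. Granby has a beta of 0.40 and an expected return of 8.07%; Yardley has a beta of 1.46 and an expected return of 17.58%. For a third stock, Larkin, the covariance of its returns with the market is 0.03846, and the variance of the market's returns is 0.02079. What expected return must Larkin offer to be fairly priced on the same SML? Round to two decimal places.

21.08%

MRP = (17.58% − 8.07%) / (1.46 − 0.40) = 8.9717%
R_f = 8.07% − 0.40 × 8.9717% = 4.4813%
β_Larkin = Cov / Var(R_m) = 0.03846 / 0.02079 = 1.8499
E(R_Larkin) = R_f + β × MRP = 4.4813% + 1.8499 × 8.9717% = 21.08%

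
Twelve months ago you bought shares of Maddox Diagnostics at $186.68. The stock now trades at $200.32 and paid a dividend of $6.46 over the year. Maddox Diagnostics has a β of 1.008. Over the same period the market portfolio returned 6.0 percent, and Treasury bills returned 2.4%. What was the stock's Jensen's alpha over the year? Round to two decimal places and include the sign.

+4.74%

Realised HPR = (P1 + D1 − P0) / P0 = (200.32 + 6.46 − 186.68) / 186.68 = 20.10 / 186.68 = 10.7671%
MRP = 6.0% − 2.4% = 3.60%
CAPM required = R_f + β·MRP = 2.4% + 1.008 × 3.6% = 6.0288%
α = realised − required = 10.7671% − 6.0288% = +4.74%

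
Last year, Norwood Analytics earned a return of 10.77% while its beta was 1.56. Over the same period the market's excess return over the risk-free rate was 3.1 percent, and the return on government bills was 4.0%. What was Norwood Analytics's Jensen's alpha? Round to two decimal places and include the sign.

+1.93%

CAPM benchmark = R_f + β(R_m − R_f) = 4.0% + 1.56 × 3.1% = 8.8360%
α = actual − benchmark = 10.77% − 8.8360% = +1.93%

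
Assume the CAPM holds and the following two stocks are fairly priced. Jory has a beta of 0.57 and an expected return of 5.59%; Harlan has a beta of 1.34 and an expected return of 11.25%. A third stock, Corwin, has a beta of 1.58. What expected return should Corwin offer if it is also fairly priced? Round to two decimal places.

13.01%

MRP (SML slope) = (11.25% − 5.59%) / (1.34 − 0.57) = 5.66% / 0.77 = 7.3506%
R_f (intercept) = 5.59% − 0.57 × 7.3506% = 1.4002%
E(R_Corwin) = R_f + β × MRP = 1.4002% + 1.58 × 7.3506% = 13.01%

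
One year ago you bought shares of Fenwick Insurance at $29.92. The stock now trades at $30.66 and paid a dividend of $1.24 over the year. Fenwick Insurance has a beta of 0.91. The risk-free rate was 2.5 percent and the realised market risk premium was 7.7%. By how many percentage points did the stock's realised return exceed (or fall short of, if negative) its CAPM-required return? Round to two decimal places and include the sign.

-2.89%

Realised HPR = (P1 + D1 − P0) / P0 = (30.66 + 1.24 − 29.92) / 29.92 = 1.98 / 29.92 = 6.6176%
CAPM required = R_f + β·MRP = 2.5% + 0.91 × 7.7% = 9.5070%
α = realised − required = 6.6176% − 9.5070% = -2.89%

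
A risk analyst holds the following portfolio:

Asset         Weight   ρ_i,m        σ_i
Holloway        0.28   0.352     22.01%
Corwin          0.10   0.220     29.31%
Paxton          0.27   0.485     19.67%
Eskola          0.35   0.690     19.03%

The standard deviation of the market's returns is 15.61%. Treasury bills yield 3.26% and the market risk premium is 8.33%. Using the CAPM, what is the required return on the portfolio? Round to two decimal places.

β_Holloway = 0.352 × 22.01% / 15.61% = 0.4963
β_Corwin = 0.220 × 29.31% / 15.61% = 0.4131
β_Paxton = 0.485 × 19.67% / 15.61% = 0.6111
β_Eskola = 0.690 × 19.03% / 15.61% = 0.8412
β_P = Σ w_i β_i = 0.28×0.4963 + 0.10×0.4131 + 0.27×0.6111 + 0.35×0.8412 = 0.6397
E(R_P) = R_f + β_P × MRP = 3.26% + 0.6397 × 8.33% = 8.59%

8.59%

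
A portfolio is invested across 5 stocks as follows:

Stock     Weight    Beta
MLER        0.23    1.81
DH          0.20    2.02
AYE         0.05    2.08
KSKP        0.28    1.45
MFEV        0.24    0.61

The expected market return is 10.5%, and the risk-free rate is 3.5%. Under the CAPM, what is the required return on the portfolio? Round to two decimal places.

13.84%

β_P = Σ w_i β_i = 0.23×1.81 + 0.20×2.02 + 0.05×2.08 + 0.28×1.45 + 0.24×0.61 = 1.4767
MRP = 10.5% − 3.5% = 7.00%
E(R_P) = R_f + β_P × MRP = 3.5% + 1.4767 × 7.0% = 13.84%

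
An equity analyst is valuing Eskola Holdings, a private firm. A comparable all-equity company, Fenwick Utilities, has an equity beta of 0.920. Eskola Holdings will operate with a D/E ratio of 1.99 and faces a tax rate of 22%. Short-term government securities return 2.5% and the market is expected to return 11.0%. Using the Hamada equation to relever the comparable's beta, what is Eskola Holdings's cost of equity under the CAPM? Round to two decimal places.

22.46%

β_L = β_U × [1 + (1 − t)(D/E)] = 0.920 × [1 + (1 − 0.22) × 1.99]
    = 0.920 × [1 + 0.78 × 1.99] = 0.920 × 2.5522 = 2.3480
MRP = 11.0% − 2.5% = 8.50%
E(R) = R_f + β_L × MRP = 2.5% + 2.3480 × 8.5% = 22.46%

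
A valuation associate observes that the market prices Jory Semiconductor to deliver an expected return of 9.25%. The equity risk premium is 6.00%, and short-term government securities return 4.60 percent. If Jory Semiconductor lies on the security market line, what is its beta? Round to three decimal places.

0.775

β = (E(R) − R_f) / MRP = (9.25% − 4.60%) / 6.00% = 4.65% / 6.00% = 0.775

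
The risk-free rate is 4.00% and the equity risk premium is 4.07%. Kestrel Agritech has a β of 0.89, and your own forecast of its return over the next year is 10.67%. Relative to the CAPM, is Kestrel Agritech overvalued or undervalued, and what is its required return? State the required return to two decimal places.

Undervalued; required return 7.62%

Required return = R_f + β·MRP = 4.00% + 0.89 × 4.07% = 7.62%
Forecast 10.67% > required 7.62% → the stock plots above the SML → undervalued.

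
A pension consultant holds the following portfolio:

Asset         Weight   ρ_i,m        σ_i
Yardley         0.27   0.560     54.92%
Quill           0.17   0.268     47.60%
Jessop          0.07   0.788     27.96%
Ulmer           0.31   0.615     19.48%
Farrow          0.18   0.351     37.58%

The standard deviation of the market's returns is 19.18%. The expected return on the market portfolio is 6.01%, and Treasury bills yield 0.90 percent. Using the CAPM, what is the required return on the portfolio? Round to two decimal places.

β_Yardley = 0.560 × 54.92% / 19.18% = 1.6035
β_Quill = 0.268 × 47.60% / 19.18% = 0.6651
β_Jessop = 0.788 × 27.96% / 19.18% = 1.1487
β_Ulmer = 0.615 × 19.48% / 19.18% = 0.6246
β_Farrow = 0.351 × 37.58% / 19.18% = 0.6877
β_P = Σ w_i β_i = 0.27×1.6035 + 0.17×0.6651 + 0.07×1.1487 + 0.31×0.6246 + 0.18×0.6877 = 0.9438
MRP = 6.01% − 0.90% = 5.11%
E(R_P) = R_f + β_P × MRP = 0.90% + 0.9438 × 5.11% = 5.72%

5.72%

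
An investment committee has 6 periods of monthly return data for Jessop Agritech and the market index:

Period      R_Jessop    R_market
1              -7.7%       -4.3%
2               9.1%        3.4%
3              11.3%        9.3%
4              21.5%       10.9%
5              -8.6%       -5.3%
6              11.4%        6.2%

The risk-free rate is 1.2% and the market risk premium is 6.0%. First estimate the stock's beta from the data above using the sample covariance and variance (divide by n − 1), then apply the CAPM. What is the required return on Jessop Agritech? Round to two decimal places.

Mean R_i = (-7.7 + 9.1 + 11.3 + 21.5 − 8.6 + 11.4) / 6 = 6.1667%
Mean R_m = (-4.3 + 3.4 + 9.3 + 10.9 − 5.3 + 6.2) / 6 = 3.3667%
Σ(R_i − R̄_i)(R_m − R̄_m) = 395.1833  ⇒  Cov = 395.1833 / 5 = 79.0367
Σ(R_m − R̄_m)² = 233.8733  ⇒  Var(R_m) = 233.8733 / 5 = 46.7747
β = Cov / Var(R_m) = 79.0367 / 46.7747 = 1.6897
E(R) = R_f + β × MRP = 1.2% + 1.6897 × 6.0% = 11.34%

11.34%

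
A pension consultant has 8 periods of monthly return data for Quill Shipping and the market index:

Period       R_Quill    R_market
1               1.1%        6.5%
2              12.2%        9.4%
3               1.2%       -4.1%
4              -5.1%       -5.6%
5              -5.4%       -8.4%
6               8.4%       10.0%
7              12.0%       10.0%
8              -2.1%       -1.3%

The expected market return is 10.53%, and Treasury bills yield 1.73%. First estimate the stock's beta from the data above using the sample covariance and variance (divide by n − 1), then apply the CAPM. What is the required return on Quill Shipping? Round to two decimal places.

Mean R_i = (1.1 + 12.2 + 1.2 − 5.1 − 5.4 + 8.4 + 12.0 − 2.1) / 8 = 2.7875%
Mean R_m = (6.5 + 9.4 − 4.1 − 5.6 − 8.4 + 10.0 + 10.0 − 1.3) / 8 = 2.0625%
Σ(R_i − R̄_i)(R_m − R̄_m) = 351.5663  ⇒  Cov = 351.5663 / 7 = 50.2238
Σ(R_m − R̄_m)² = 416.9988  ⇒  Var(R_m) = 416.9988 / 7 = 59.5713
β = Cov / Var(R_m) = 50.2238 / 59.5713 = 0.8431
MRP = 10.53% − 1.73% = 8.80%
E(R) = R_f + β × MRP = 1.73% + 0.8431 × 8.80% = 9.15%

9.15%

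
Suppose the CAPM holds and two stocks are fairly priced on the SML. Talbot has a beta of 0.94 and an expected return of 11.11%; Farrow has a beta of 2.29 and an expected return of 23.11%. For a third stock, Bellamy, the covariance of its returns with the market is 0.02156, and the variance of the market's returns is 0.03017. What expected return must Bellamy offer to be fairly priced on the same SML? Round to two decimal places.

9.11%

MRP = (23.11% − 11.11%) / (2.29 − 0.94) = 8.8889%
R_f = 11.11% − 0.94 × 8.8889% = 2.7544%
β_Bellamy = Cov / Var(R_m) = 0.02156 / 0.03017 = 0.7146
E(R_Bellamy) = R_f + β × MRP = 2.7544% + 0.7146 × 8.8889% = 9.11%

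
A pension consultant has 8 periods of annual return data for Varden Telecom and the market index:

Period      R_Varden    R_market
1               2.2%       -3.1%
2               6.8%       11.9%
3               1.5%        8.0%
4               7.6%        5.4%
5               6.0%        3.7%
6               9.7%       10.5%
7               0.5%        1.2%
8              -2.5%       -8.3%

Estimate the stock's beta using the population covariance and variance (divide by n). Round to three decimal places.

Mean R_i = (2.2 + 6.8 + 1.5 + 7.6 + 6.0 + 9.7 + 0.5 − 2.5) / 8 = 3.9750%
Mean R_m = (-3.1 + 11.9 + 8.0 + 5.4 + 3.7 + 10.5 + 1.2 − 8.3) / 8 = 3.6625%
Σ(R_i − R̄_i)(R_m − R̄_m) = 156.0725  ⇒  Cov = 156.0725 / 8 = 19.5091
Σ(R_m − R̄_m)² = 331.3388  ⇒  Var(R_m) = 331.3388 / 8 = 41.4174
β = Cov / Var(R_m) = 19.5091 / 41.4174 = 0.4710

0.471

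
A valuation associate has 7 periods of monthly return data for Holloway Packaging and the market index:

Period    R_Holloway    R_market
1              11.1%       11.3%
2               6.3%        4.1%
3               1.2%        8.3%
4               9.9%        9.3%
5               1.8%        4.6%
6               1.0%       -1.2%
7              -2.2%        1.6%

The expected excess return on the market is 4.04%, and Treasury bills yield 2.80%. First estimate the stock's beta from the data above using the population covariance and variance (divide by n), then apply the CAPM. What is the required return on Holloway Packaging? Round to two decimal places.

Mean R_i = (11.1 + 6.3 + 1.2 + 9.9 + 1.8 + 1.0 − 2.2) / 7 = 4.1571%
Mean R_m = (11.3 + 4.1 + 8.3 + 9.3 + 4.6 − 1.2 + 1.6) / 7 = 5.4286%
Σ(R_i − R̄_i)(R_m − R̄_m) = 98.8786  ⇒  Cov = 98.8786 / 7 = 14.1255
Σ(R_m − R̄_m)² = 118.7543  ⇒  Var(R_m) = 118.7543 / 7 = 16.9649
β = Cov / Var(R_m) = 14.1255 / 16.9649 = 0.8326
E(R) = R_f + β × MRP = 2.80% + 0.8326 × 4.04% = 6.16%

6.16%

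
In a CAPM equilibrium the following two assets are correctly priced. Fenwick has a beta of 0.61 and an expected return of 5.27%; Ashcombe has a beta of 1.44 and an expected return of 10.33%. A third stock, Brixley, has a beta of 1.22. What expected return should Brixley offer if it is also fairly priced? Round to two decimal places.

MRP (SML slope) = (10.33% − 5.27%) / (1.44 − 0.61) = 5.06% / 0.83 = 6.0964%
R_f (intercept) = 5.27% − 0.61 × 6.0964% = 1.5512%
E(R_Brixley) = R_f + β × MRP = 1.5512% + 1.22 × 6.0964% = 8.99%

8.99%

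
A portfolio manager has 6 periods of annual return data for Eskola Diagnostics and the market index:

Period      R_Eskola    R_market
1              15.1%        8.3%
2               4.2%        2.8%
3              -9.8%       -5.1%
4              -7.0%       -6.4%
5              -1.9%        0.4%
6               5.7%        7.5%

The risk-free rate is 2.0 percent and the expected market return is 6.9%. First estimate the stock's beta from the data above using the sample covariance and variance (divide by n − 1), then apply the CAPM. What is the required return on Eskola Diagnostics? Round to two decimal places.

Mean R_i = (15.1 + 4.2 − 9.8 − 7.0 − 1.9 + 5.7) / 6 = 1.0500%
Mean R_m = (8.3 + 2.8 − 5.1 − 6.4 + 0.4 + 7.5) / 6 = 1.2500%
Σ(R_i − R̄_i)(R_m − R̄_m) = 265.9850  ⇒  Cov = 265.9850 / 5 = 53.1970
Σ(R_m − R̄_m)² = 190.7350  ⇒  Var(R_m) = 190.7350 / 5 = 38.1470
β = Cov / Var(R_m) = 53.1970 / 38.1470 = 1.3945
MRP = 6.9% − 2.0% = 4.90%
E(R) = R_f + β × MRP = 2.0% + 1.3945 × 4.9% = 8.83%

8.83%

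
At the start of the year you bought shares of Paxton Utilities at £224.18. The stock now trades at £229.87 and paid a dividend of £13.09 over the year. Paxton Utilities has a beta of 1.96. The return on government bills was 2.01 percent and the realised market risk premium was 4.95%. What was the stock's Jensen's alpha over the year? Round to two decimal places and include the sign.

-3.33%

Realised HPR = (P1 + D1 − P0) / P0 = (229.87 + 13.09 − 224.18) / 224.18 = 18.78 / 224.18 = 8.3772%
CAPM required = R_f + β·MRP = 2.01% + 1.96 × 4.95% = 11.7120%
α = realised − required = 8.3772% − 11.7120% = -3.33%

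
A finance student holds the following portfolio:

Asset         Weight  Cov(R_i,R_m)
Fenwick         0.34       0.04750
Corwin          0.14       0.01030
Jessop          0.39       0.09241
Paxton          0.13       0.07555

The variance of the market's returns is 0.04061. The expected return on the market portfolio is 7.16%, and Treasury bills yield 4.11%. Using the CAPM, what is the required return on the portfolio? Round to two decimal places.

β_Fenwick = 0.04750 / 0.04061 = 1.1697
β_Corwin = 0.01030 / 0.04061 = 0.2536
β_Jessop = 0.09241 / 0.04061 = 2.2755
β_Paxton = 0.07555 / 0.04061 = 1.8604
β_P = Σ w_i β_i = 0.34×1.1697 + 0.14×0.2536 + 0.39×2.2755 + 0.13×1.8604 = 1.5625
MRP = 7.16% − 4.11% = 3.05%
E(R_P) = R_f + β_P × MRP = 4.11% + 1.5625 × 3.05% = 8.88%

8.88%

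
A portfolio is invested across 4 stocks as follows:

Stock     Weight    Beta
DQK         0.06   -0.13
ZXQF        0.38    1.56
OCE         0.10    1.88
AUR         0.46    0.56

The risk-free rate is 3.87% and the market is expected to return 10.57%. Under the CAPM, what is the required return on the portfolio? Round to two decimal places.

β_P = Σ w_i β_i = 0.06×-0.13 + 0.38×1.56 + 0.10×1.88 + 0.46×0.56 = 1.0306
MRP = 10.57% − 3.87% = 6.70%
E(R_P) = R_f + β_P × MRP = 3.87% + 1.0306 × 6.70% = 10.78%

10.78%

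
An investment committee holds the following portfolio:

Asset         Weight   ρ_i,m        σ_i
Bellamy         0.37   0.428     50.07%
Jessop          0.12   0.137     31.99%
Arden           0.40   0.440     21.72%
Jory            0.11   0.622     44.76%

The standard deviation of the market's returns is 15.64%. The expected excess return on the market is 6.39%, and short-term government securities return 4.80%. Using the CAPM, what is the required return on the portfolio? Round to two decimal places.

β_Bellamy = 0.428 × 50.07% / 15.64% = 1.3702
β_Jessop = 0.137 × 31.99% / 15.64% = 0.2802
β_Arden = 0.440 × 21.72% / 15.64% = 0.6110
β_Jory = 0.622 × 44.76% / 15.64% = 1.7801
β_P = Σ w_i β_i = 0.37×1.3702 + 0.12×0.2802 + 0.40×0.6110 + 0.11×1.7801 = 0.9808
E(R_P) = R_f + β_P × MRP = 4.80% + 0.9808 × 6.39% = 11.07%

11.07%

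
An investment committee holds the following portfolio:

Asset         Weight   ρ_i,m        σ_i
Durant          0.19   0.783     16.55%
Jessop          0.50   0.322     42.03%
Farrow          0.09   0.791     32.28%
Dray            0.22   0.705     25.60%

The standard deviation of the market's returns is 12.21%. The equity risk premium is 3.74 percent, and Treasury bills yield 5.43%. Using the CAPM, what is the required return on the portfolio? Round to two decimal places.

β_Durant = 0.783 × 16.55% / 12.21% = 1.0613
β_Jessop = 0.322 × 42.03% / 12.21% = 1.1084
β_Farrow = 0.791 × 32.28% / 12.21% = 2.0912
β_Dray = 0.705 × 25.60% / 12.21% = 1.4781
β_P = Σ w_i β_i = 0.19×1.0613 + 0.50×1.1084 + 0.09×2.0912 + 0.22×1.4781 = 1.2692
E(R_P) = R_f + β_P × MRP = 5.43% + 1.2692 × 3.74% = 10.18%

10.18%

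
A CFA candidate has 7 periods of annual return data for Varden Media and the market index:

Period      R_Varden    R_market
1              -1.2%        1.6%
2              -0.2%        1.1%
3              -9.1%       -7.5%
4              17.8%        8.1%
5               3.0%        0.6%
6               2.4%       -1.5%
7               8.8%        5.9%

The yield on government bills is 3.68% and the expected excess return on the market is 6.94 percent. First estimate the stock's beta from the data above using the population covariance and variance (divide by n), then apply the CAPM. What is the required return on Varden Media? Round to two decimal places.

14.32%

Mean R_i = (-1.2 − 0.2 − 9.1 + 17.8 + 3.0 + 2.4 + 8.8) / 7 = 3.0714%
Mean R_m = (1.6 + 1.1 − 7.5 + 8.1 + 0.6 − 1.5 + 5.9) / 7 = 1.1857%
Σ(R_i − R̄_i)(R_m − R̄_m) = 234.9171  ⇒  Cov = 234.9171 / 7 = 33.5596
Σ(R_m − R̄_m)² = 153.2086  ⇒  Var(R_m) = 153.2086 / 7 = 21.8869
β = Cov / Var(R_m) = 33.5596 / 21.8869 = 1.5333
E(R) = R_f + β × MRP = 3.68% + 1.5333 × 6.94% = 14.32%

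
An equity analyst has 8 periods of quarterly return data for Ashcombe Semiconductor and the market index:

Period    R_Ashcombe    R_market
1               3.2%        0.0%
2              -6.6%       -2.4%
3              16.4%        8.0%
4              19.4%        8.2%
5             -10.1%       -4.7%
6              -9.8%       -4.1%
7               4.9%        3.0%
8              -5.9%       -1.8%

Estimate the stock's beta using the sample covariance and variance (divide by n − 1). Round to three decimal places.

2.237

Mean R_i = (3.2 − 6.6 + 16.4 + 19.4 − 10.1 − 9.8 + 4.9 − 5.9) / 8 = 1.4375%
Mean R_m = (0.0 − 2.4 + 8.0 + 8.2 − 4.7 − 4.1 + 3.0 − 1.8) / 8 = 0.7750%
Σ(R_i − R̄_i)(R_m − R̄_m) = 410.1775  ⇒  Cov = 410.1775 / 7 = 58.5968
Σ(R_m − R̄_m)² = 183.3350  ⇒  Var(R_m) = 183.3350 / 7 = 26.1907
β = Cov / Var(R_m) = 58.5968 / 26.1907 = 2.2373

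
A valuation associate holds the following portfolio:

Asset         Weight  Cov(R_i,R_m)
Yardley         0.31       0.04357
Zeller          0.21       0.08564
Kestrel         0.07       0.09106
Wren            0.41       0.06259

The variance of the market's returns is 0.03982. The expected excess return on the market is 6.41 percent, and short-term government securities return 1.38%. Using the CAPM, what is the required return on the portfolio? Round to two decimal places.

11.61%

β_Yardley = 0.04357 / 0.03982 = 1.0942
β_Zeller = 0.08564 / 0.03982 = 2.1507
β_Kestrel = 0.09106 / 0.03982 = 2.2868
β_Wren = 0.06259 / 0.03982 = 1.5718
β_P = Σ w_i β_i = 0.31×1.0942 + 0.21×2.1507 + 0.07×2.2868 + 0.41×1.5718 = 1.5954
E(R_P) = R_f + β_P × MRP = 1.38% + 1.5954 × 6.41% = 11.61%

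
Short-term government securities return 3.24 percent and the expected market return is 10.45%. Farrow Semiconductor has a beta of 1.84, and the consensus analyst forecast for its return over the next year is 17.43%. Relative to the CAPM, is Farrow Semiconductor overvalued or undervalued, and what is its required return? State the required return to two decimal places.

Undervalued; required return 16.51%

MRP = 10.45% − 3.24% = 7.21%
Required return = R_f + β·MRP = 3.24% + 1.84 × 7.21% = 16.51%
Forecast 17.43% > required 16.51% → the stock plots above the SML → undervalued.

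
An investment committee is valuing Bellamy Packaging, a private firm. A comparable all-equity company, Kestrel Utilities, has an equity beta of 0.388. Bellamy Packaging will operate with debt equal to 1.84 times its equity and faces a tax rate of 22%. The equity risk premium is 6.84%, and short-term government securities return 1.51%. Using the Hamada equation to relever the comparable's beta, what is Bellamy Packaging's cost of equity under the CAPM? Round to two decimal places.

7.97%

β_L = β_U × [1 + (1 − t)(D/E)] = 0.388 × [1 + (1 − 0.22) × 1.84]
    = 0.388 × [1 + 0.78 × 1.84] = 0.388 × 2.4352 = 0.9449
E(R) = R_f + β_L × MRP = 1.51% + 0.9449 × 6.84% = 7.97%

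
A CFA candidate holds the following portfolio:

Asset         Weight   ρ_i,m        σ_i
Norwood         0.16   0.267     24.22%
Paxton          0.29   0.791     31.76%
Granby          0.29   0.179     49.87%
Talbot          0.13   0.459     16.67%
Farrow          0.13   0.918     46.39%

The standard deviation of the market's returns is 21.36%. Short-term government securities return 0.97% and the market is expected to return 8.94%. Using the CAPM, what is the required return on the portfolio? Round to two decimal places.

β_Norwood = 0.267 × 24.22% / 21.36% = 0.3028
β_Paxton = 0.791 × 31.76% / 21.36% = 1.1761
β_Granby = 0.179 × 49.87% / 21.36% = 0.4179
β_Talbot = 0.459 × 16.67% / 21.36% = 0.3582
β_Farrow = 0.918 × 46.39% / 21.36% = 1.9937
β_P = Σ w_i β_i = 0.16×0.3028 + 0.29×1.1761 + 0.29×0.4179 + 0.13×0.3582 + 0.13×1.9937 = 0.8165
MRP = 8.94% − 0.97% = 7.97%
E(R_P) = R_f + β_P × MRP = 0.97% + 0.8165 × 7.97% = 7.48%

7.48%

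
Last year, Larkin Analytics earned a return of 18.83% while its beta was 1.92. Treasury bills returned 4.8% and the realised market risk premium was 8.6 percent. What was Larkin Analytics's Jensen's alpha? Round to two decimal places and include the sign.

-2.48%

CAPM benchmark = R_f + β(R_m − R_f) = 4.8% + 1.92 × 8.6% = 21.3120%
α = actual − benchmark = 18.83% − 21.3120% = -2.48%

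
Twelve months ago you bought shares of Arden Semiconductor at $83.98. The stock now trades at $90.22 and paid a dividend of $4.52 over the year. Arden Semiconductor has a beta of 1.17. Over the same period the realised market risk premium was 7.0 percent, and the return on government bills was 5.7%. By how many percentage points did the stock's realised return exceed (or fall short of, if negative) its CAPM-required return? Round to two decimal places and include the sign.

Realised HPR = (P1 + D1 − P0) / P0 = (90.22 + 4.52 − 83.98) / 83.98 = 10.76 / 83.98 = 12.8126%
CAPM required = R_f + β·MRP = 5.7% + 1.17 × 7.0% = 13.8900%
α = realised − required = 12.8126% − 13.8900% = -1.08%

-1.08%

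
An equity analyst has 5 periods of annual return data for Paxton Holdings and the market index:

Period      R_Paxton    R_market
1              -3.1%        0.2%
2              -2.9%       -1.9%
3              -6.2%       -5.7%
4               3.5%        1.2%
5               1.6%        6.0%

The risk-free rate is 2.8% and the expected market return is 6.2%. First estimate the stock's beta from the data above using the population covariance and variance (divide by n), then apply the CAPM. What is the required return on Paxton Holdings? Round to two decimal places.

Mean R_i = (-3.1 − 2.9 − 6.2 + 3.5 + 1.6) / 5 = -1.4200%
Mean R_m = (0.2 − 1.9 − 5.7 + 1.2 + 6.0) / 5 = -0.0400%
Σ(R_i − R̄_i)(R_m − R̄_m) = 53.7460  ⇒  Cov = 53.7460 / 5 = 10.7492
Σ(R_m − R̄_m)² = 73.5720  ⇒  Var(R_m) = 73.5720 / 5 = 14.7144
β = Cov / Var(R_m) = 10.7492 / 14.7144 = 0.7305
MRP = 6.2% − 2.8% = 3.40%
E(R) = R_f + β × MRP = 2.8% + 0.7305 × 3.4% = 5.28%

5.28%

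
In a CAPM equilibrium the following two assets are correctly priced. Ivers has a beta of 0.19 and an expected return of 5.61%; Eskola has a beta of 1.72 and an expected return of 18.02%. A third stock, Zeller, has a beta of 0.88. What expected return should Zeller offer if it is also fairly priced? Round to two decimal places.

11.21%

MRP (SML slope) = (18.02% − 5.61%) / (1.72 − 0.19) = 12.41% / 1.53 = 8.1111%
R_f (intercept) = 5.61% − 0.19 × 8.1111% = 4.0689%
E(R_Zeller) = R_f + β × MRP = 4.0689% + 0.88 × 8.1111% = 11.21%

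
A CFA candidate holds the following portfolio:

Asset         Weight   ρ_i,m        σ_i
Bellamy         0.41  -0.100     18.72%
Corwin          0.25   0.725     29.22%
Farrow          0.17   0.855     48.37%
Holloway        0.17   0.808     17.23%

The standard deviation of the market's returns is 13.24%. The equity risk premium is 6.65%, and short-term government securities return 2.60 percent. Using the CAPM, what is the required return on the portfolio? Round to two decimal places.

9.59%

β_Bellamy = -0.100 × 18.72% / 13.24% = -0.1414
β_Corwin = 0.725 × 29.22% / 13.24% = 1.6000
β_Farrow = 0.855 × 48.37% / 13.24% = 3.1236
β_Holloway = 0.808 × 17.23% / 13.24% = 1.0515
β_P = Σ w_i β_i = 0.41×-0.1414 + 0.25×1.6000 + 0.17×3.1236 + 0.17×1.0515 = 1.0518
E(R_P) = R_f + β_P × MRP = 2.60% + 1.0518 × 6.65% = 9.59%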